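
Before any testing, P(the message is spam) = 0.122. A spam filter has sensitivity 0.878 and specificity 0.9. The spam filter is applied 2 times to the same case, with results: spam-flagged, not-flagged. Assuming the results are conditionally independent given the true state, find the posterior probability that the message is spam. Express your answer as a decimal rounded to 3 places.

Posterior P(H) ≈ 0.142

Let H be the event that the message is spam; start with P(H) = 0.122. P('spam-flagged'|H) = 0.878, P('spam-flagged'|¬H) = 0.1.
Update on result 1 ('spam-flagged'): P(H) ← 0.878·0.1220 / (0.878·0.1220 + 0.1·0.8780) = 0.10712/0.19492 = 0.5495.
Update on result 2 ('not-flagged'): P(H) ← 0.122·0.5495 / (0.122·0.5495 + 0.9·0.4505) = 0.067045/0.47245 = 0.1419.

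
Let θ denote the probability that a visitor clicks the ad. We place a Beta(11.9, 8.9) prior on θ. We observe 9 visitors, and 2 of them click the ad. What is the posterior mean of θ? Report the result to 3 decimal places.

Posterior mean ≈ 0.466

Observing 2 successes and 7 failures updates Beta(11.9, 8.9) by adding the success and failure counts to the two shape parameters: α = 11.9+2 = 13.9, β = 8.9+7 = 15.9.
Posterior mean = α/(α+β) = 13.9/29.8 = 0.466.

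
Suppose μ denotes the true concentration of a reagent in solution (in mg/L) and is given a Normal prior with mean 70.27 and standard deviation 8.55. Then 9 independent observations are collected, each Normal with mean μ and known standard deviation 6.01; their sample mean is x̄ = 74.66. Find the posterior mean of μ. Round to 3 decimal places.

Posterior mean ≈ 74.432

With known σ, the Normal prior is conjugate. Weight on the data is w = (n/σ²)/(n/σ² + 1/τ₀²) = 0.249169/(0.249169+0.0136794) = 0.94796.
Posterior mean = w·x̄ + (1−w)·μ₀ = 0.94796·74.66 + 0.052043·70.27 = 74.432.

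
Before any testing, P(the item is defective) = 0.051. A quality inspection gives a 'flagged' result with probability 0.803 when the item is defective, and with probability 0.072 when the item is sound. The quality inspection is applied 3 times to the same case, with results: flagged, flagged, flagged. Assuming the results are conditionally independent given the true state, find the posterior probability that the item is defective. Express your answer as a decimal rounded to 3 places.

Posterior P(H) ≈ 0.987

With H the event that the item is defective, the joint likelihood of the observed sequence is P(data|H) = 0.803·0.803·0.803 = 0.51778 and P(data|¬H) = 0.072·0.072·0.072 = 0.00037325.
Bayes: P(H|data) = 0.051·0.51778 / (0.051·0.51778 + 0.949·0.00037325) = 0.026407/0.026761 = 0.9868.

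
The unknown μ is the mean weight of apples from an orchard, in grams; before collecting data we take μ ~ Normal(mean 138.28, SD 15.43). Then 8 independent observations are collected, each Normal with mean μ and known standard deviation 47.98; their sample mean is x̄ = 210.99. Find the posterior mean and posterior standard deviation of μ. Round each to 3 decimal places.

Posterior mean ≈ 171.201; posterior SD ≈ 11.414

Prior precision 1/τ₀² = 1/15.43² = 0.00420018; data precision n/σ² = 8/47.98² = 0.00347512.
Posterior precision = 0.00420018 + 0.00347512 = 0.00767530, giving posterior SD = 1/√0.00767530 = 11.414.
Posterior mean = (0.00420018·138.28 + 0.00347512·210.99) / 0.00767530 = 171.201.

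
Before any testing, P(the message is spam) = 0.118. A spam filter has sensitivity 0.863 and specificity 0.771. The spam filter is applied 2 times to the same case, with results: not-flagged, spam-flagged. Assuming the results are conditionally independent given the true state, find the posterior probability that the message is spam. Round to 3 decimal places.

With H the event that the message is spam, the joint likelihood of the observed sequence is P(data|H) = 0.137·0.863 = 0.11823 and P(data|¬H) = 0.771·0.229 = 0.17656.
Bayes: P(H|data) = 0.118·0.11823 / (0.118·0.11823 + 0.882·0.17656) = 0.013951/0.16968 = 0.0822.

Posterior P(H) ≈ 0.082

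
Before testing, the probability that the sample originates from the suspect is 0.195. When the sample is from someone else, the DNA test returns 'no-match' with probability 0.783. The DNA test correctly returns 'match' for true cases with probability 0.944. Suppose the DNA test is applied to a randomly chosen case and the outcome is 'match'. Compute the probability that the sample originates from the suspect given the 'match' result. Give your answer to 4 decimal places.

Let H be the event that the sample originates from the suspect. P(H) = 0.195, so P(¬H) = 0.805. With E the 'match' result, P(E|H) = 0.944 and P(E|¬H) = 0.217.
P(E) = 0.944·0.195 + 0.217·0.805 = 0.18408 + 0.17468 = 0.35877.
By Bayes' theorem, P(H|E) = 0.18408 / 0.35877 = 0.5131.

P(H | E) ≈ 0.5131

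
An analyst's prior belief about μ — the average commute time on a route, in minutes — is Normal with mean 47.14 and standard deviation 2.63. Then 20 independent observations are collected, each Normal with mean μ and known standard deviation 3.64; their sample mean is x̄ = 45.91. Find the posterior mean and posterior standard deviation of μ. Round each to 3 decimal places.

Posterior mean ≈ 46.018; posterior SD ≈ 0.778

Prior precision 1/τ₀² = 1/2.63² = 0.144573; data precision n/σ² = 20/3.64² = 1.50948.
Posterior precision = 0.144573 + 1.50948 = 1.65405, giving posterior SD = 1/√1.65405 = 0.778.
Posterior mean = (0.144573·47.14 + 1.50948·45.91) / 1.65405 = 46.018.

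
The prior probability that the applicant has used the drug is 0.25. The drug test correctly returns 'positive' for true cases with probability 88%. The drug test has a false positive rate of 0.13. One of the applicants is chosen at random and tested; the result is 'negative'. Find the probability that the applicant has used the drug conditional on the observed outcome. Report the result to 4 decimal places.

P(H | E) ≈ 0.0440

Let H be the event that the applicant has used the drug. P(H) = 0.25, so P(¬H) = 0.75. With E the 'negative' result, P(E|H) = 0.12 and P(E|¬H) = 0.87.
P(E) = 0.12·0.25 + 0.87·0.75 = 0.030000 + 0.65250 = 0.68250.
By Bayes' theorem, P(H|E) = 0.030000 / 0.68250 = 0.0440.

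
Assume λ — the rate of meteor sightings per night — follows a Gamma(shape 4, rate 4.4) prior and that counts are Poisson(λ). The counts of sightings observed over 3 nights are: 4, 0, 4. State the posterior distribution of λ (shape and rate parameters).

The Poisson likelihood adds the total count to the shape and the number of exposure periods to the rate. Here ∑xᵢ = 8 and n = 3, so shape 4→12 and rate 4.4→7.4.

Posterior: Gamma(shape=12, rate=7.4)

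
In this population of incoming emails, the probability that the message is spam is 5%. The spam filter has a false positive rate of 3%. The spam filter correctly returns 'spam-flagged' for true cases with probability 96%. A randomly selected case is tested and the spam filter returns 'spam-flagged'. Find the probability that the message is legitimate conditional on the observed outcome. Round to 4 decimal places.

P(¬H | E) ≈ 0.3725

Write H for 'the message is spam'. Prior odds H:¬H = 0.05/0.95 = 0.052632. For the 'spam-flagged' outcome, the likelihood ratio is 0.96/0.03 = 32.000.
Posterior odds = 0.052632 × 32.000 = 1.6842, so P(H|E) = 1.6842/(1+1.6842) = 0.6275. Then P(¬H|E) = 1 − 0.6275 = 0.3725.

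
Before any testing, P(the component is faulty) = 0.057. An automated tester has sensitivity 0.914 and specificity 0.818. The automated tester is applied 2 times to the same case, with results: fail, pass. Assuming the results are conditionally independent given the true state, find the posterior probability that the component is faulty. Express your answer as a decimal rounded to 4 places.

Let H be the event that the component is faulty; start with P(H) = 0.057. P('fail'|H) = 0.914, P('fail'|¬H) = 0.182.
Update on result 1 ('fail'): P(H) ← 0.914·0.0570 / (0.914·0.0570 + 0.182·0.9430) = 0.052098/0.22372 = 0.2329.
Update on result 2 ('pass'): P(H) ← 0.086·0.2329 / (0.086·0.2329 + 0.818·0.7671) = 0.020027/0.64754 = 0.0309.

Posterior P(H) ≈ 0.0309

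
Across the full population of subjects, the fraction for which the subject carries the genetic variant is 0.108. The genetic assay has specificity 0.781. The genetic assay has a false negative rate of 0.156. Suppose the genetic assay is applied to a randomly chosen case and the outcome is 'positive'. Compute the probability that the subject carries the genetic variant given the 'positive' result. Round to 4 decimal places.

P(H | E) ≈ 0.3182

Let H be the event that the subject carries the genetic variant. P(H) = 0.108, so P(¬H) = 0.892. With E the 'positive' result, P(E|H) = 0.844 and P(E|¬H) = 0.219.
P(E) = 0.844·0.108 + 0.219·0.892 = 0.091152 + 0.19535 = 0.28650.
By Bayes' theorem, P(H|E) = 0.091152 / 0.28650 = 0.3182.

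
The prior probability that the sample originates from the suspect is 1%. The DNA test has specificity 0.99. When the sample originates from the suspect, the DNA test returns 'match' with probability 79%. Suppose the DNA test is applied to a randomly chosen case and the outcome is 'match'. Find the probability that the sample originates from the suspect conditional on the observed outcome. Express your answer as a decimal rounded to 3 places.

Write H for 'the sample originates from the suspect'. Prior odds H:¬H = 0.01/0.99 = 0.010101. For the 'match' outcome, the likelihood ratio is 0.79/0.01 = 79.000.
Posterior odds = 0.010101 × 79.000 = 0.79798, so P(H|E) = 0.79798/(1+0.79798) = 0.444.

P(H | E) ≈ 0.444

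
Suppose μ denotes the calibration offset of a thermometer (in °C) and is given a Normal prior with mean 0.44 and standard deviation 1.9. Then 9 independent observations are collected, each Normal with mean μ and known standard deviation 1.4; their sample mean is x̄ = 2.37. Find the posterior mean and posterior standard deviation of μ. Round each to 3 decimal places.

Posterior mean ≈ 2.260; posterior SD ≈ 0.453

Prior precision 1/τ₀² = 1/1.9² = 0.277008; data precision n/σ² = 9/1.4² = 4.59184.
Posterior precision = 0.277008 + 4.59184 = 4.86885, giving posterior SD = 1/√4.86885 = 0.453.
Posterior mean = (0.277008·0.44 + 4.59184·2.37) / 4.86885 = 2.260.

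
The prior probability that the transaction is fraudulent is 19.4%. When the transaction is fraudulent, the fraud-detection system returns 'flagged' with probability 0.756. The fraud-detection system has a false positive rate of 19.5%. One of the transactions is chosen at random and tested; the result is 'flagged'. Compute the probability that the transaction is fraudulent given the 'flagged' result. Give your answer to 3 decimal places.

P(H | E) ≈ 0.483

Let H be the event that the transaction is fraudulent. P(H) = 0.194, so P(¬H) = 0.806. With E the 'flagged' result, P(E|H) = 0.756 and P(E|¬H) = 0.195.
P(E) = 0.756·0.194 + 0.195·0.806 = 0.14666 + 0.15717 = 0.30383.
By Bayes' theorem, P(H|E) = 0.14666 / 0.30383 = 0.483.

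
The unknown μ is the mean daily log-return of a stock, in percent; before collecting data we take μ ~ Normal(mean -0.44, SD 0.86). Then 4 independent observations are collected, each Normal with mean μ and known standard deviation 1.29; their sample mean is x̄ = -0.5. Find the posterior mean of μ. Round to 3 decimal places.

Posterior mean ≈ -0.478

Prior precision 1/τ₀² = 1/0.86² = 1.35208; data precision n/σ² = 4/1.29² = 2.40370.
Posterior precision = 1.35208 + 2.40370 = 3.75578.
Posterior mean = (1.35208·-0.44 + 2.40370·-0.5) / 3.75578 = -0.478.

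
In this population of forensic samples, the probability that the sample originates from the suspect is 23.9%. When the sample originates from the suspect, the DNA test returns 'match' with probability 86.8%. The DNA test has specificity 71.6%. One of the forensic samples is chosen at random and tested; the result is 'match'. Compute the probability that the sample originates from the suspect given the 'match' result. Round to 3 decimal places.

P(H | E) ≈ 0.490

Let H be the event that the sample originates from the suspect. P(H) = 0.239, so P(¬H) = 0.761. With E the 'match' result, P(E|H) = 0.868 and P(E|¬H) = 0.284.
P(E) = 0.868·0.239 + 0.284·0.761 = 0.20745 + 0.21612 = 0.42358.
By Bayes' theorem, P(H|E) = 0.20745 / 0.42358 = 0.490.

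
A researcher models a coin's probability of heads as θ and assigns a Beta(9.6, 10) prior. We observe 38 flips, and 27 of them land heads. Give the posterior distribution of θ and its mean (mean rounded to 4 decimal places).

The binomial likelihood is conjugate to the Beta prior: with 27 successes and 11 failures, the posterior is Beta(9.6+27, 10+11) = Beta(36.6, 21).
Posterior mean = α/(α+β) = 36.6/57.6 = 0.6354.

Posterior: Beta(36.6, 21); mean ≈ 0.6354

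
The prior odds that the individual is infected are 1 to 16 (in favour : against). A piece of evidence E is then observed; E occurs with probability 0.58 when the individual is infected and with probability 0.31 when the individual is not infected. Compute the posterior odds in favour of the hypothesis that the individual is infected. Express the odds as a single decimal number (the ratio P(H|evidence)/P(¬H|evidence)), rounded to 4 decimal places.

Prior odds = 1/16 = 0.062500. In log-odds, ln(0.062500) = -2.7726.
Add log likelihood ratio: ln(1.8710) = 0.62646.
Posterior log-odds = -2.1461, so posterior odds = exp(-2.1461) = 0.11694.

Posterior odds ≈ 0.1169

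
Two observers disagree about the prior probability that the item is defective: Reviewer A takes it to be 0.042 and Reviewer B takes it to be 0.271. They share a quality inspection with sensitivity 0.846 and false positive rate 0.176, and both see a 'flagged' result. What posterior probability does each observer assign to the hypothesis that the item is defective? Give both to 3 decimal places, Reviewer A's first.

The likelihood ratio for a 'flagged' result is 0.846/0.176 = 4.8068.
Reviewer A: prior odds 0.042/0.958 = 0.043841; posterior odds 0.21074; posterior probability 0.174.
Reviewer B: prior odds 0.271/0.729 = 0.37174; posterior odds 1.7869; posterior probability 0.641.

Reviewer A: 0.174; Reviewer B: 0.641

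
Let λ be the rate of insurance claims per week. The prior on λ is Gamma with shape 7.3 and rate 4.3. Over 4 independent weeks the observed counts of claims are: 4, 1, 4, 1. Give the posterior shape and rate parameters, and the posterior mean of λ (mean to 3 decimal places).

Posterior: Gamma(shape=17.3, rate=8.3); mean ≈ 2.084

Total count ∑xᵢ = 10 over n = 4 weeks.
Gamma is conjugate to the Poisson likelihood: posterior is Gamma(shape = 7.3+10 = 17.3, rate = 4.3+4 = 8.3).
E[λ | data] = 17.3/8.3 = 2.084.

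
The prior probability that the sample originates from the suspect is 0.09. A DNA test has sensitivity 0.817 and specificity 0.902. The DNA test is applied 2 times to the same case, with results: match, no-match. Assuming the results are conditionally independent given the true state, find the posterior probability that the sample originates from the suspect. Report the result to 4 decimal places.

Posterior P(H) ≈ 0.1433

Let H be the event that the sample originates from the suspect; start with P(H) = 0.09. P('match'|H) = 0.817, P('match'|¬H) = 0.098.
Update on result 1 ('match'): P(H) ← 0.817·0.0900 / (0.817·0.0900 + 0.098·0.9100) = 0.073530/0.16271 = 0.4519.
Update on result 2 ('no-match'): P(H) ← 0.183·0.4519 / (0.183·0.4519 + 0.902·0.5481) = 0.082699/0.57708 = 0.1433.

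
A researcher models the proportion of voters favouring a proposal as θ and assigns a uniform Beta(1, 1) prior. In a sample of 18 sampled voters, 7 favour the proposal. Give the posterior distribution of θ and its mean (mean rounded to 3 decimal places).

Posterior: Beta(8, 12); mean ≈ 0.400

The binomial likelihood is conjugate to the Beta prior: with 7 successes and 11 failures, the posterior is Beta(1+7, 1+11) = Beta(8, 12).
Posterior mean = α/(α+β) = 8/20 = 0.400.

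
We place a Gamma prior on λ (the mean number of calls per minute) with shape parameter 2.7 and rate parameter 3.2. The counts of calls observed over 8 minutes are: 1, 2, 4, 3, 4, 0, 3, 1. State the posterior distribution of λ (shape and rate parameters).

Total count ∑xᵢ = 18 over n = 8 minutes.
Gamma is conjugate to the Poisson likelihood: posterior is Gamma(shape = 2.7+18 = 20.7, rate = 3.2+8 = 11.2).

Posterior: Gamma(shape=20.7, rate=11.2)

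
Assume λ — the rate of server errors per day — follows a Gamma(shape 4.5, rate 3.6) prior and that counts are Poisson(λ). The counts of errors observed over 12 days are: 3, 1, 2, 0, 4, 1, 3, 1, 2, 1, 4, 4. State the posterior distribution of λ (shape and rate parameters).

Total count ∑xᵢ = 26 over n = 12 days.
Gamma is conjugate to the Poisson likelihood: posterior is Gamma(shape = 4.5+26 = 30.5, rate = 3.6+12 = 15.6).

Posterior: Gamma(shape=30.5, rate=15.6)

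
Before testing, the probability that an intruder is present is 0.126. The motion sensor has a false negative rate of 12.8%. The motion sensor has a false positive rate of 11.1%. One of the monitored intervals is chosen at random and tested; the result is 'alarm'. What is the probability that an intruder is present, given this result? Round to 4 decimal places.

P(H | E) ≈ 0.5311

Write H for 'an intruder is present'. Prior odds H:¬H = 0.126/0.874 = 0.14416. For the 'alarm' outcome, the likelihood ratio is 0.872/0.111 = 7.8559.
Posterior odds = 0.14416 × 7.8559 = 1.1325, so P(H|E) = 1.1325/(1+1.1325) = 0.5311.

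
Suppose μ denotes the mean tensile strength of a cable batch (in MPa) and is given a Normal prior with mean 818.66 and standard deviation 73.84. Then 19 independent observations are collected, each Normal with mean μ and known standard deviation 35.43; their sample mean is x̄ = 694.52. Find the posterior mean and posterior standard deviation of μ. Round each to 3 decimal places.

Posterior mean ≈ 696.006; posterior SD ≈ 8.079

With known σ, the Normal prior is conjugate. Weight on the data is w = (n/σ²)/(n/σ² + 1/τ₀²) = 0.0151360/(0.0151360+0.00018341) = 0.98803.
Posterior mean = w·x̄ + (1−w)·μ₀ = 0.98803·694.52 + 0.011972·818.66 = 696.006. Posterior variance = 1/(0.0151360+0.00018341) = 65.2767, so SD = 8.079.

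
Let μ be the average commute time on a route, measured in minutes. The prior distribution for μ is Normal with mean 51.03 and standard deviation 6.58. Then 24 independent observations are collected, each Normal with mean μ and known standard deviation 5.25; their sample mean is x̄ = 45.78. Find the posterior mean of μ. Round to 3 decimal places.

Posterior mean ≈ 45.916

Prior precision 1/τ₀² = 1/6.58² = 0.0230966; data precision n/σ² = 24/5.25² = 0.870748.
Posterior precision = 0.0230966 + 0.870748 = 0.893845.
Posterior mean = (0.0230966·51.03 + 0.870748·45.78) / 0.893845 = 45.916.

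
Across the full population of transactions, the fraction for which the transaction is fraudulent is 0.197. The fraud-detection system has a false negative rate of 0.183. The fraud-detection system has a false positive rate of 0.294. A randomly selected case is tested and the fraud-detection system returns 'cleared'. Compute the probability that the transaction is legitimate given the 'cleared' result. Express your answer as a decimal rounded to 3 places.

Let H be the event that the transaction is fraudulent. P(H) = 0.197, so P(¬H) = 0.803. With E the 'cleared' result, P(E|H) = 0.183 and P(E|¬H) = 0.706.
P(E) = 0.183·0.197 + 0.706·0.803 = 0.036051 + 0.56692 = 0.60297.
By Bayes' theorem, P(H|E) = 0.036051 / 0.60297 = 0.060. Hence P(¬H|E) = 1 − 0.060 = 0.940.

P(¬H | E) ≈ 0.940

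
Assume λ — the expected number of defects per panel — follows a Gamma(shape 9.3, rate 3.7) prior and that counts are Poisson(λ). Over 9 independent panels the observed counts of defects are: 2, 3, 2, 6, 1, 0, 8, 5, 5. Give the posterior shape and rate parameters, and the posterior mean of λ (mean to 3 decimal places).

The Poisson likelihood adds the total count to the shape and the number of exposure periods to the rate. Here ∑xᵢ = 32 and n = 9, so shape 9.3→41.3 and rate 3.7→12.7.
E[λ | data] = 41.3/12.7 = 3.252.

Posterior: Gamma(shape=41.3, rate=12.7); mean ≈ 3.252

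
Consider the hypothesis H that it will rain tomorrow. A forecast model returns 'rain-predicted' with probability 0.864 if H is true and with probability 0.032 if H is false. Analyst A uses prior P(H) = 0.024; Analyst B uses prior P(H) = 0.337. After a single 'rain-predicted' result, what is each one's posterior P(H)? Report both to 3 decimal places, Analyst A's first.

Analyst A: 0.399; Analyst B: 0.932

P('+'|H) = 0.864, P('+'|¬H) = 0.032.
Analyst A: numerator 0.864·0.024 = 0.020736; evidence = 0.020736+0.032·0.976 = 0.051968; posterior = 0.399.
Analyst B: numerator 0.864·0.337 = 0.29117; evidence = 0.29117+0.032·0.663 = 0.31238; posterior = 0.932.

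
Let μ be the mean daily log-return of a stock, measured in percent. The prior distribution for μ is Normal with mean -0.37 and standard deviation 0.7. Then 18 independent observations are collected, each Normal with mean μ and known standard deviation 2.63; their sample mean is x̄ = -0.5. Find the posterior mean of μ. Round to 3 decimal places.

Posterior mean ≈ -0.443

With known σ, the Normal prior is conjugate. Weight on the data is w = (n/σ²)/(n/σ² + 1/τ₀²) = 2.60232/(2.60232+2.04082) = 0.56047.
Posterior mean = w·x̄ + (1−w)·μ₀ = 0.56047·-0.5 + 0.43953·-0.37 = -0.443.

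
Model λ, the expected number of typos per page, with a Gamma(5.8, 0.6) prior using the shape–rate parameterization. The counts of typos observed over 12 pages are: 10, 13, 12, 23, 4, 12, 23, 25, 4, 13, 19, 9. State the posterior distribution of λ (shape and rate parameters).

Posterior: Gamma(shape=172.8, rate=12.6)

Total count ∑xᵢ = 167 over n = 12 pages.
Gamma is conjugate to the Poisson likelihood: posterior is Gamma(shape = 5.8+167 = 172.8, rate = 0.6+12 = 12.6).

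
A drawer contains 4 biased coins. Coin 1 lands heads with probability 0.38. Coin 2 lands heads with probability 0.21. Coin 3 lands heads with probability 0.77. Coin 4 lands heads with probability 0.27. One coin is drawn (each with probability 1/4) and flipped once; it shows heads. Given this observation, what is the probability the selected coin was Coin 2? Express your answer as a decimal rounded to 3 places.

Tabulate prior·likelihood by source: [1] prior 0.25, lik 0.38, product 0.09500; [2] prior 0.25, lik 0.21, product 0.05250; [3] prior 0.25, lik 0.77, product 0.1925; [4] prior 0.25, lik 0.27, product 0.06750.
Normalizing constant = 0.40750; the posterior for Coin 2 is its product over the sum, 0.05250/0.40750 = 0.129.

Posterior probability ≈ 0.129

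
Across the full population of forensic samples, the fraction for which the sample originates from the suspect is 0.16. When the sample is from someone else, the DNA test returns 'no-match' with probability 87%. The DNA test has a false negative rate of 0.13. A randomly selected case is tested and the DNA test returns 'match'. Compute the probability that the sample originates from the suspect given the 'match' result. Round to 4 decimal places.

P(H | E) ≈ 0.5604

Write H for 'the sample originates from the suspect'. Prior odds H:¬H = 0.16/0.84 = 0.19048. For the 'match' outcome, the likelihood ratio is 0.87/0.13 = 6.6923.
Posterior odds = 0.19048 × 6.6923 = 1.2747, so P(H|E) = 1.2747/(1+1.2747) = 0.5604.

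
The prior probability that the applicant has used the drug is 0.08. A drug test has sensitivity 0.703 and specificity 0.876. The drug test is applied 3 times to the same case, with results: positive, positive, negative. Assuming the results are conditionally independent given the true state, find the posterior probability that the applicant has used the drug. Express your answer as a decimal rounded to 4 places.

With H the event that the applicant has used the drug, the joint likelihood of the observed sequence is P(data|H) = 0.703·0.703·0.297 = 0.14678 and P(data|¬H) = 0.124·0.124·0.876 = 0.013469.
Bayes: P(H|data) = 0.08·0.14678 / (0.08·0.14678 + 0.92·0.013469) = 0.011742/0.024134 = 0.4865.

Posterior P(H) ≈ 0.4865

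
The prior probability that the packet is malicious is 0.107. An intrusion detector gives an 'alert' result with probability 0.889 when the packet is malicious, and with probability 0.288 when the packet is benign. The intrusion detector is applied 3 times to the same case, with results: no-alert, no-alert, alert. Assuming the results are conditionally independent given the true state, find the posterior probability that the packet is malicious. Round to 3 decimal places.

Posterior P(H) ≈ 0.009

With H the event that the packet is malicious, the joint likelihood of the observed sequence is P(data|H) = 0.111·0.111·0.889 = 0.010953 and P(data|¬H) = 0.712·0.712·0.288 = 0.14600.
Bayes: P(H|data) = 0.107·0.010953 / (0.107·0.010953 + 0.893·0.14600) = 0.0011720/0.13155 = 0.0089.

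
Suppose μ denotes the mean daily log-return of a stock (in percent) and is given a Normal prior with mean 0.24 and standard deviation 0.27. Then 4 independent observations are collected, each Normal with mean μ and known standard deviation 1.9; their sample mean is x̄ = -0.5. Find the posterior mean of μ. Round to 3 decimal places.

Prior precision 1/τ₀² = 1/0.27² = 13.7174; data precision n/σ² = 4/1.9² = 1.10803.
Posterior precision = 13.7174 + 1.10803 = 14.8255.
Posterior mean = (13.7174·0.24 + 1.10803·-0.5) / 14.8255 = 0.185.

Posterior mean ≈ 0.185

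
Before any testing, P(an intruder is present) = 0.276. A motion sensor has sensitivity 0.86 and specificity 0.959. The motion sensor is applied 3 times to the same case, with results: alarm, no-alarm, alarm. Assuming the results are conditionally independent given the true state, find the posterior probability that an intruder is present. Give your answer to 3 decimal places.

Posterior P(H) ≈ 0.961

Let H be the event that an intruder is present; start with P(H) = 0.276. P('alarm'|H) = 0.86, P('alarm'|¬H) = 0.041.
Update on result 1 ('alarm'): P(H) ← 0.86·0.2760 / (0.86·0.2760 + 0.041·0.7240) = 0.23736/0.26704 = 0.8888.
Update on result 2 ('no-alarm'): P(H) ← 0.14·0.8888 / (0.14·0.8888 + 0.959·0.1112) = 0.12444/0.23104 = 0.5386.
Update on result 3 ('alarm'): P(H) ← 0.86·0.5386 / (0.86·0.5386 + 0.041·0.4614) = 0.46320/0.48212 = 0.9608.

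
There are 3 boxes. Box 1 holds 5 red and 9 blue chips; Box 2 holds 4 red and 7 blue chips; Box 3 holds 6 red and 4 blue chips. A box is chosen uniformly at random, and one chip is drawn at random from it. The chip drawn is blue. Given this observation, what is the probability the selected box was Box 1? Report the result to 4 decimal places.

Posterior probability ≈ 0.3828

Tabulate prior·likelihood by source: [1] prior 0.333333, lik 0.6429, product 0.2143; [2] prior 0.333333, lik 0.6364, product 0.2121; [3] prior 0.333333, lik 0.4, product 0.1333.
Normalizing constant = 0.55974; the posterior for Box 1 is its product over the sum, 0.2143/0.55974 = 0.3828.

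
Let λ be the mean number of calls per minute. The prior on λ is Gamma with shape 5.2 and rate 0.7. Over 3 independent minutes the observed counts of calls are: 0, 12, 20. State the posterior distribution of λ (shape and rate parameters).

Posterior: Gamma(shape=37.2, rate=3.7)

The Poisson likelihood adds the total count to the shape and the number of exposure periods to the rate. Here ∑xᵢ = 32 and n = 3, so shape 5.2→37.2 and rate 0.7→3.7.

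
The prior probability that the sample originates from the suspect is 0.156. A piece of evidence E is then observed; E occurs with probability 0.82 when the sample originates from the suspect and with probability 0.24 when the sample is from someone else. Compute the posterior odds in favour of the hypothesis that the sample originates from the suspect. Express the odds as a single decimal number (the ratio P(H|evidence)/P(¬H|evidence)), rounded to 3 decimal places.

Prior odds = 0.156/(1−0.156) = 0.18483.
Likelihood ratio for E = 0.82/0.24 = 3.4167.
Posterior odds = prior odds × LR = 0.63152.

Posterior odds ≈ 0.632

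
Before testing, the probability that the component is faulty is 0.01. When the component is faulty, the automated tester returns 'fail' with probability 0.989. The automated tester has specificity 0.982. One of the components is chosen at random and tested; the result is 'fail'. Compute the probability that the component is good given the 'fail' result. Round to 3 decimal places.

Let H be the event that the component is faulty. P(H) = 0.01, so P(¬H) = 0.99. With E the 'fail' result, P(E|H) = 0.989 and P(E|¬H) = 0.018.
P(E) = 0.989·0.01 + 0.018·0.99 = 0.0098900 + 0.017820 = 0.027710.
By Bayes' theorem, P(H|E) = 0.0098900 / 0.027710 = 0.357. Hence P(¬H|E) = 1 − 0.357 = 0.643.

P(¬H | E) ≈ 0.643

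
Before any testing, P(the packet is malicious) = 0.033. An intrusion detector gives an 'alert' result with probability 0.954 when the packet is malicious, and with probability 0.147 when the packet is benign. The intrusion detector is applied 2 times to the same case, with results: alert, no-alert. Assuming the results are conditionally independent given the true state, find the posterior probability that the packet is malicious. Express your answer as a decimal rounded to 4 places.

Posterior P(H) ≈ 0.0118

With H the event that the packet is malicious, the joint likelihood of the observed sequence is P(data|H) = 0.954·0.046 = 0.043884 and P(data|¬H) = 0.147·0.853 = 0.12539.
Bayes: P(H|data) = 0.033·0.043884 / (0.033·0.043884 + 0.967·0.12539) = 0.0014482/0.12270 = 0.0118.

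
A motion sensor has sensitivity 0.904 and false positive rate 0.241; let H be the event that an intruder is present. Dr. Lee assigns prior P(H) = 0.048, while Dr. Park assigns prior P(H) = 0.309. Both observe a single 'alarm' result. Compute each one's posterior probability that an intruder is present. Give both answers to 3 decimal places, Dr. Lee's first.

Dr. Lee: 0.159; Dr. Park: 0.627

The likelihood ratio for an 'alarm' result is 0.904/0.241 = 3.7510.
Dr. Lee: prior odds 0.048/0.952 = 0.050420; posterior odds 0.18913; posterior probability 0.159.
Dr. Park: prior odds 0.309/0.691 = 0.44718; posterior odds 1.6774; posterior probability 0.627.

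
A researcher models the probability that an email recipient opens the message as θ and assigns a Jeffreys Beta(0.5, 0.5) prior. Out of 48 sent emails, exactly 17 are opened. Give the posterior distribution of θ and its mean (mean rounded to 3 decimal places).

Observing 17 successes and 31 failures updates Beta(0.5, 0.5) by adding the success and failure counts to the two shape parameters: α = 0.5+17 = 17.5, β = 0.5+31 = 31.5.
E[θ | data] = 17.5/(17.5+31.5) = 0.357.

Posterior: Beta(17.5, 31.5); mean ≈ 0.357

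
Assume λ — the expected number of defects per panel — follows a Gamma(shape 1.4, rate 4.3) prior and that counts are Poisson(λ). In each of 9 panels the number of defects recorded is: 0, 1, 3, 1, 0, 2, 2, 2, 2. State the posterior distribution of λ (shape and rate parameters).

Total count ∑xᵢ = 13 over n = 9 panels.
Gamma is conjugate to the Poisson likelihood: posterior is Gamma(shape = 1.4+13 = 14.4, rate = 4.3+9 = 13.3).

Posterior: Gamma(shape=14.4, rate=13.3)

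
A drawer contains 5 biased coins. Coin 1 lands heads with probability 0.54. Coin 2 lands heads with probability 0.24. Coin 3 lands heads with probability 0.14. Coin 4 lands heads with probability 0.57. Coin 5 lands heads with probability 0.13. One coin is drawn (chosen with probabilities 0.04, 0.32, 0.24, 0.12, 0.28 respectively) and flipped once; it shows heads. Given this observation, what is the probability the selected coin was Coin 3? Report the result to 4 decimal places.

Tabulate prior·likelihood by source: [1] prior 0.04, lik 0.54, product 0.02160; [2] prior 0.32, lik 0.24, product 0.07680; [3] prior 0.24, lik 0.14, product 0.03360; [4] prior 0.12, lik 0.57, product 0.06840; [5] prior 0.28, lik 0.13, product 0.03640.
Normalizing constant = 0.23680; the posterior for Coin 3 is its product over the sum, 0.03360/0.23680 = 0.1419.

Posterior probability ≈ 0.1419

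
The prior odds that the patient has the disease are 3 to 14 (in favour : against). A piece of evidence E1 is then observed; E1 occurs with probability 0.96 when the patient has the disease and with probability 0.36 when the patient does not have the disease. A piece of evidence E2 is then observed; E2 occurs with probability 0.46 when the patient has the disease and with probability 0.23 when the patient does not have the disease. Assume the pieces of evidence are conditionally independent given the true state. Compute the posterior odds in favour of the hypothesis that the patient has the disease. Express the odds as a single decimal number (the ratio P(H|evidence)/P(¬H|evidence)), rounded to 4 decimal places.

Posterior odds ≈ 1.1429

Prior odds = 3/14 = 0.21429. In log-odds, ln(0.21429) = -1.5404.
Add log likelihood ratios: ln(2.6667) + ln(2.0000) = 1.6740.
Posterior log-odds = 0.13353, so posterior odds = exp(0.13353) = 1.1429.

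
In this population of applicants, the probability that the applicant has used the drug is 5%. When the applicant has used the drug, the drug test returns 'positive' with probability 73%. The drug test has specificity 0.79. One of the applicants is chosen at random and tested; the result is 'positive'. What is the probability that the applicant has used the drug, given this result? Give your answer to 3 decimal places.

P(H | E) ≈ 0.155

Write H for 'the applicant has used the drug'. Prior odds H:¬H = 0.05/0.95 = 0.052632. For the 'positive' outcome, the likelihood ratio is 0.73/0.21 = 3.4762.
Posterior odds = 0.052632 × 3.4762 = 0.18296, so P(H|E) = 0.18296/(1+0.18296) = 0.155.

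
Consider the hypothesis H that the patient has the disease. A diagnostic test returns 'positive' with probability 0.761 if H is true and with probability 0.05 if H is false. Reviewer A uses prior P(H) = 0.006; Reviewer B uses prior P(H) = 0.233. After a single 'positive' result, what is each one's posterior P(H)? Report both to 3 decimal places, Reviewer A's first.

Reviewer A: 0.084; Reviewer B: 0.822

P('+'|H) = 0.761, P('+'|¬H) = 0.05.
Reviewer A: numerator 0.761·0.006 = 0.0045660; evidence = 0.0045660+0.05·0.994 = 0.054266; posterior = 0.084.
Reviewer B: numerator 0.761·0.233 = 0.17731; evidence = 0.17731+0.05·0.767 = 0.21566; posterior = 0.822.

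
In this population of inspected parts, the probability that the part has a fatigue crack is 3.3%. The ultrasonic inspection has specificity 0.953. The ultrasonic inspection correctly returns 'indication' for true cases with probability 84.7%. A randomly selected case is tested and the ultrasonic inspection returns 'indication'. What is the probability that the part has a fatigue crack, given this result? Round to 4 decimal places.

P(H | E) ≈ 0.3808

Let H be the event that the part has a fatigue crack. P(H) = 0.033, so P(¬H) = 0.967. With E the 'indication' result, P(E|H) = 0.847 and P(E|¬H) = 0.047.
P(E) = 0.847·0.033 + 0.047·0.967 = 0.027951 + 0.045449 = 0.073400.
By Bayes' theorem, P(H|E) = 0.027951 / 0.073400 = 0.3808.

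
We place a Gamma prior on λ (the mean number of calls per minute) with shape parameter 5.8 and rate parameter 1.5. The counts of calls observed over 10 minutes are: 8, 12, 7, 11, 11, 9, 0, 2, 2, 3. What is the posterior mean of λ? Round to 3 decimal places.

The Poisson likelihood adds the total count to the shape and the number of exposure periods to the rate. Here ∑xᵢ = 65 and n = 10, so shape 5.8→70.8 and rate 1.5→11.5.
Posterior mean = shape/rate = 70.8/11.5 = 6.157.

Posterior mean ≈ 6.157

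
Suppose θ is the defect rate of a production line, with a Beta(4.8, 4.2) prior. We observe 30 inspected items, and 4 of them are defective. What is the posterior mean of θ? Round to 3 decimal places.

The binomial likelihood is conjugate to the Beta prior: with 4 successes and 26 failures, the posterior is Beta(4.8+4, 4.2+26) = Beta(8.8, 30.2).
Posterior mean = α/(α+β) = 8.8/39 = 0.226.

Posterior mean ≈ 0.226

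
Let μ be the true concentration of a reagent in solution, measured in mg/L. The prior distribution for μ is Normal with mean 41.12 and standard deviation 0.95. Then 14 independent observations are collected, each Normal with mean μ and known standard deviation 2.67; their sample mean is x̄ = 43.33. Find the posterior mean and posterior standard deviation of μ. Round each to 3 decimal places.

Posterior mean ≈ 42.533; posterior SD ≈ 0.571

Prior precision 1/τ₀² = 1/0.95² = 1.10803; data precision n/σ² = 14/2.67² = 1.96384.
Posterior precision = 1.10803 + 1.96384 = 3.07187, giving posterior SD = 1/√3.07187 = 0.571.
Posterior mean = (1.10803·41.12 + 1.96384·43.33) / 3.07187 = 42.533.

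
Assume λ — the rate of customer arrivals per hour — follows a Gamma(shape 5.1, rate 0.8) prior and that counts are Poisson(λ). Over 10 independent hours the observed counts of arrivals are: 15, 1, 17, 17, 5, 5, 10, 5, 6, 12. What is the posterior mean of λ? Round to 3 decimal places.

Posterior mean ≈ 9.083

The Poisson likelihood adds the total count to the shape and the number of exposure periods to the rate. Here ∑xᵢ = 93 and n = 10, so shape 5.1→98.1 and rate 0.8→10.8.
E[λ | data] = 98.1/10.8 = 9.083.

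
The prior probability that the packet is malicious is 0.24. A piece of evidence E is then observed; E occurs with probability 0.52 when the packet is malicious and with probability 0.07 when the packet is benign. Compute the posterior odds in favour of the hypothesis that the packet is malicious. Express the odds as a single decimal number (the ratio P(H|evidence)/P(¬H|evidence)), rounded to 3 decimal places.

Posterior odds ≈ 2.346

Prior odds = 0.24/(1−0.24) = 0.31579. In log-odds, ln(0.31579) = -1.1527.
Add log likelihood ratio: ln(7.4286) = 2.0053.
Posterior log-odds = 0.85265, so posterior odds = exp(0.85265) = 2.3459.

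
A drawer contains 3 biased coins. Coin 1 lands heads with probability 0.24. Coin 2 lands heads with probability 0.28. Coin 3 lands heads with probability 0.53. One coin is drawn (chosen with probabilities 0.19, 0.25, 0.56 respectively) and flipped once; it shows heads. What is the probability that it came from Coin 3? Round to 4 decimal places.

Tabulate prior·likelihood by source: [1] prior 0.19, lik 0.24, product 0.04560; [2] prior 0.25, lik 0.28, product 0.07000; [3] prior 0.56, lik 0.53, product 0.2968.
Normalizing constant = 0.41240; the posterior for Coin 3 is its product over the sum, 0.2968/0.41240 = 0.7197.

Posterior probability ≈ 0.7197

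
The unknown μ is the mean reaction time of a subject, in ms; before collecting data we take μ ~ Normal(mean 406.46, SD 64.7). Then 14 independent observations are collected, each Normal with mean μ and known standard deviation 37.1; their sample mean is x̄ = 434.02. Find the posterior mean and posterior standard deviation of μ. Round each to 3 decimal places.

With known σ, the Normal prior is conjugate. Weight on the data is w = (n/σ²)/(n/σ² + 1/τ₀²) = 0.0101714/(0.0101714+0.00023889) = 0.97705.
Posterior mean = w·x̄ + (1−w)·μ₀ = 0.97705·434.02 + 0.022947·406.46 = 433.388. Posterior variance = 1/(0.0101714+0.00023889) = 96.0589, so SD = 9.801.

Posterior mean ≈ 433.388; posterior SD ≈ 9.801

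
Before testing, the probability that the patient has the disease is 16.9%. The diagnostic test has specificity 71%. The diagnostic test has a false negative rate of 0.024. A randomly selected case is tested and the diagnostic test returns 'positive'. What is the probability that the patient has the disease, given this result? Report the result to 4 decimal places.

P(H | E) ≈ 0.4063

Let H be the event that the patient has the disease. P(H) = 0.169, so P(¬H) = 0.831. With E the 'positive' result, P(E|H) = 0.976 and P(E|¬H) = 0.29.
P(E) = 0.976·0.169 + 0.29·0.831 = 0.16494 + 0.24099 = 0.40593.
By Bayes' theorem, P(H|E) = 0.16494 / 0.40593 = 0.4063.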